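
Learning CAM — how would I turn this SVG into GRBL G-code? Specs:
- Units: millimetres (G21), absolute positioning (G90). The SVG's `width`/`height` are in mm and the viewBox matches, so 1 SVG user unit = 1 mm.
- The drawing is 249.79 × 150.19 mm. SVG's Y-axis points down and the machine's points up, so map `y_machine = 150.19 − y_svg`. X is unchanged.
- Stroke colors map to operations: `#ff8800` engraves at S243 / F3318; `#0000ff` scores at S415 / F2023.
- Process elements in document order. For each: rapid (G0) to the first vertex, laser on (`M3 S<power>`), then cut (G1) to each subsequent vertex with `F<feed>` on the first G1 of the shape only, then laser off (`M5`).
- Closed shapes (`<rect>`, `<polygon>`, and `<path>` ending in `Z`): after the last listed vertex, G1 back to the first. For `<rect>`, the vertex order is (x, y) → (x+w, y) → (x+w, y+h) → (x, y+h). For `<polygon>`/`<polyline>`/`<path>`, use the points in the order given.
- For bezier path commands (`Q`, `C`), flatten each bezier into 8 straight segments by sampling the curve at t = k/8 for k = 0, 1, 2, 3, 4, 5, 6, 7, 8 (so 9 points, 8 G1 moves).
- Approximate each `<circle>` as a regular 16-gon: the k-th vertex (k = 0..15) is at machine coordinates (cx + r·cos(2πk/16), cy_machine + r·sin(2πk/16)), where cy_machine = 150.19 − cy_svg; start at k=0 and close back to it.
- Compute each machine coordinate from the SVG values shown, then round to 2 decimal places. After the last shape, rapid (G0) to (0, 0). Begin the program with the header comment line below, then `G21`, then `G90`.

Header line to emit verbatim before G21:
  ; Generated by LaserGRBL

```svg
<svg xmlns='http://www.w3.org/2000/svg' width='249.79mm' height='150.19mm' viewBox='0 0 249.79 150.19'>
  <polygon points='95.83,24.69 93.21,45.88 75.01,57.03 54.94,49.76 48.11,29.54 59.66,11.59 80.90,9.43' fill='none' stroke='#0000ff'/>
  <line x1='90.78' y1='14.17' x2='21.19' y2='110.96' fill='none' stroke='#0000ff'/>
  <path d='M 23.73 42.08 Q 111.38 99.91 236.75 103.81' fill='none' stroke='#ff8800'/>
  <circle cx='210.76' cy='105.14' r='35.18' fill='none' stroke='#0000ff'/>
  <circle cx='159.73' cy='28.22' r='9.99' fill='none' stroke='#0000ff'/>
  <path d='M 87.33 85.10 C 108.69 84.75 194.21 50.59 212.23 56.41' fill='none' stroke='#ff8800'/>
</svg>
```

; Generated by LaserGRBL
G21
G90
G0 X95.83 Y125.50
M3 S415
G1 X93.21 Y104.31 F2023
G1 X75.01 Y93.16
G1 X54.94 Y100.43
G1 X48.11 Y120.65
G1 X59.66 Y138.60
G1 X80.90 Y140.76
G1 X95.83 Y125.50
M5
G0 X90.78 Y136.02
M3 S415
G1 X21.19 Y39.23 F2023
M5
G0 X23.73 Y108.11
M3 S243
G1 X46.23 Y94.50 F3318
G1 X69.91 Y82.57
G1 X94.77 Y72.32
G1 X120.81 Y63.76
G1 X148.03 Y56.89
G1 X176.42 Y51.70
G1 X206.00 Y48.20
G1 X236.75 Y46.38
M5
G0 X245.94 Y45.05
M3 S415
G1 X243.26 Y58.51 F2023
G1 X235.64 Y69.93
G1 X224.22 Y77.55
G1 X210.76 Y80.23
G1 X197.30 Y77.55
G1 X185.88 Y69.93
G1 X178.26 Y58.51
G1 X175.58 Y45.05
G1 X178.26 Y31.59
G1 X185.88 Y20.17
G1 X197.30 Y12.55
G1 X210.76 Y9.87
G1 X224.22 Y12.55
G1 X235.64 Y20.17
G1 X243.26 Y31.59
G1 X245.94 Y45.05
M5
G0 X169.72 Y121.97
M3 S415
G1 X168.96 Y125.79 F2023
G1 X166.79 Y129.03
G1 X163.55 Y131.20
G1 X159.73 Y131.96
G1 X155.91 Y131.20
G1 X152.67 Y129.03
G1 X150.50 Y125.79
G1 X149.74 Y121.97
G1 X150.50 Y118.15
G1 X152.67 Y114.91
G1 X155.91 Y112.74
G1 X159.73 Y111.98
G1 X163.55 Y112.74
G1 X166.79 Y114.91
G1 X168.96 Y118.15
G1 X169.72 Y121.97
M5
G0 X87.33 Y65.09
M3 S243
G1 X98.09 Y66.66 F3318
G1 X113.32 Y70.54
G1 X131.48 Y75.86
G1 X151.03 Y81.75
G1 X170.42 Y87.35
G1 X188.12 Y91.80
G1 X202.57 Y94.23
G1 X212.23 Y93.78
M5
G0 X0.00 Y0.00

1 u = 1 mm; y_m = 150.19 − y.

[1] `<polygon>` regular polygon, #0000ff→score S415 F2023: (95.83,125.50) → (93.21,104.31) → (75.01,93.16) → (54.94,100.43) → (48.11,120.65) → (59.66,138.60) → (80.90,140.76) → (95.83,125.50) (closed)

[2] `<line>` line segment, #0000ff→score S415 F2023: (90.78,136.02) → (21.19,39.23)

[3] `<path>` quadratic bezier, #ff8800→engrave S243 F3318: (23.73,108.11) → (46.23,94.50) → (69.91,82.57) → (94.77,72.32) → (120.81,63.76) → (148.03,56.89) → (176.42,51.70) → (206.00,48.20) → (236.75,46.38)

[4] `<circle>` circle, #0000ff→score S415 F2023: (245.94,45.05) → (243.26,58.51) → (235.64,69.93) → (224.22,77.55) → (210.76,80.23) → (197.30,77.55) → (185.88,69.93) → (178.26,58.51) → (175.58,45.05) → (178.26,31.59) → (185.88,20.17) → (197.30,12.55) → (210.76,9.87) → (224.22,12.55) → (235.64,20.17) → (243.26,31.59) → (245.94,45.05) (closed)

[5] `<circle>` circle, #0000ff→score S415 F2023: (169.72,121.97) → (168.96,125.79) → (166.79,129.03) → (163.55,131.20) → (159.73,131.96) → (155.91,131.20) → (152.67,129.03) → (150.50,125.79) → (149.74,121.97) → (150.50,118.15) → (152.67,114.91) → (155.91,112.74) → (159.73,111.98) → (163.55,112.74) → (166.79,114.91) → (168.96,118.15) → (169.72,121.97) (closed)

[6] `<path>` cubic bezier, #ff8800→engrave S243 F3318: (87.33,65.09) → (98.09,66.66) → (113.32,70.54) → (131.48,75.86) → (151.03,81.75) → (170.42,87.35) → (188.12,91.80) → (202.57,94.23) → (212.23,93.78)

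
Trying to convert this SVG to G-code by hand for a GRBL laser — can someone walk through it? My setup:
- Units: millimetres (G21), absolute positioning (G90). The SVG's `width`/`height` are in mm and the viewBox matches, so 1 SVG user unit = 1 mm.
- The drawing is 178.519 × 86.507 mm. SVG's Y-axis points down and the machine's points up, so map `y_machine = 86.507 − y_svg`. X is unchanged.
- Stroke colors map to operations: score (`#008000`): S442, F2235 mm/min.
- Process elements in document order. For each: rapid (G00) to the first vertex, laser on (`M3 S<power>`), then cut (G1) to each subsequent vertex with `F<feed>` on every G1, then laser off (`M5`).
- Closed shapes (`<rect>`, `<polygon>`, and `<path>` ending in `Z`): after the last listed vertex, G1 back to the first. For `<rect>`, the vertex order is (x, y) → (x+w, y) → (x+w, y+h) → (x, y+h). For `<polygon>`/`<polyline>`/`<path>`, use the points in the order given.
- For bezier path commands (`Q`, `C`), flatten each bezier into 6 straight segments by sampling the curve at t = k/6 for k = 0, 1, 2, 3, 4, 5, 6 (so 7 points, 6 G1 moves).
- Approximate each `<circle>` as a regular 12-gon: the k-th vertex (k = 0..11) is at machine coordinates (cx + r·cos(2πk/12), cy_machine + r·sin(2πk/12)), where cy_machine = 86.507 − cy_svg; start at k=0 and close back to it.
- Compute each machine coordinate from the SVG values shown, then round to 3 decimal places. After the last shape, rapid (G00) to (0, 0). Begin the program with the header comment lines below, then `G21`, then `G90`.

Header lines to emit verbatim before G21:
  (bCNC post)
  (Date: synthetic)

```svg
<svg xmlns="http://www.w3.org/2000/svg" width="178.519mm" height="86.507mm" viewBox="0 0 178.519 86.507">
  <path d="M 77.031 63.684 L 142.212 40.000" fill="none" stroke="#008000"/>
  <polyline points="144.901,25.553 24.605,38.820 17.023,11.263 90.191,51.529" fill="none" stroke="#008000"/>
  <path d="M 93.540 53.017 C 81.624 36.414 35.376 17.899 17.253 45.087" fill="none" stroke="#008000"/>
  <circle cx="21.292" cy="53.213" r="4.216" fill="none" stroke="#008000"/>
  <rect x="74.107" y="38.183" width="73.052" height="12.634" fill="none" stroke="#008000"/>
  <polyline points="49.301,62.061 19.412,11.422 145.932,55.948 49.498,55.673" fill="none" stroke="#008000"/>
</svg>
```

1 u = 1 mm; y_m = 86.507 − y.

[1] `<path>` line segment, #008000→score S442 F2235: (77.031,22.823) → (142.212,46.507)

[2] `<polyline>` open polyline, #008000→score S442 F2235: (144.901,60.954) → (24.605,47.687) → (17.023,75.244) → (90.191,34.978)

[3] `<path>` cubic bezier, #008000→score S442 F2235: (93.540,33.490) → (85.010,41.730) → (72.493,48.967) → (57.724,53.877) → (42.438,55.137) → (28.369,51.426) → (17.253,41.420)

[4] `<circle>` circle, #008000→score S442 F2235: (25.508,33.294) → (24.943,35.402) → (23.400,36.945) → (21.292,37.510) → (19.184,36.945) → (17.641,35.402) → (17.076,33.294) → (17.641,31.186) → (19.184,29.643) → (21.292,29.078) → (23.400,29.643) → (24.943,31.186) → (25.508,33.294) (closed)

[5] `<rect>` rectangle, #008000→score S442 F2235: (74.107,48.324) → (147.159,48.324) → (147.159,35.690) → (74.107,35.690) → (74.107,48.324) (closed)

[6] `<polyline>` open polyline, #008000→score S442 F2235: (49.301,24.446) → (19.412,75.085) → (145.932,30.559) → (49.498,30.834)

(bCNC post)
(Date: synthetic)
G21
G90
G00 X77.031 Y22.823
M3 S442
G1 X142.212 Y46.507 F2235
M5
G00 X144.901 Y60.954
M3 S442
G1 X24.605 Y47.687 F2235
G1 X17.023 Y75.244 F2235
G1 X90.191 Y34.978 F2235
M5
G00 X93.540 Y33.490
M3 S442
G1 X85.010 Y41.730 F2235
G1 X72.493 Y48.967 F2235
G1 X57.724 Y53.877 F2235
G1 X42.438 Y55.137 F2235
G1 X28.369 Y51.426 F2235
G1 X17.253 Y41.420 F2235
M5
G00 X25.508 Y33.294
M3 S442
G1 X24.943 Y35.402 F2235
G1 X23.400 Y36.945 F2235
G1 X21.292 Y37.510 F2235
G1 X19.184 Y36.945 F2235
G1 X17.641 Y35.402 F2235
G1 X17.076 Y33.294 F2235
G1 X17.641 Y31.186 F2235
G1 X19.184 Y29.643 F2235
G1 X21.292 Y29.078 F2235
G1 X23.400 Y29.643 F2235
G1 X24.943 Y31.186 F2235
G1 X25.508 Y33.294 F2235
M5
G00 X74.107 Y48.324
M3 S442
G1 X147.159 Y48.324 F2235
G1 X147.159 Y35.690 F2235
G1 X74.107 Y35.690 F2235
G1 X74.107 Y48.324 F2235
M5
G00 X49.301 Y24.446
M3 S442
G1 X19.412 Y75.085 F2235
G1 X145.932 Y30.559 F2235
G1 X49.498 Y30.834 F2235
M5
G00 X0.000 Y0.000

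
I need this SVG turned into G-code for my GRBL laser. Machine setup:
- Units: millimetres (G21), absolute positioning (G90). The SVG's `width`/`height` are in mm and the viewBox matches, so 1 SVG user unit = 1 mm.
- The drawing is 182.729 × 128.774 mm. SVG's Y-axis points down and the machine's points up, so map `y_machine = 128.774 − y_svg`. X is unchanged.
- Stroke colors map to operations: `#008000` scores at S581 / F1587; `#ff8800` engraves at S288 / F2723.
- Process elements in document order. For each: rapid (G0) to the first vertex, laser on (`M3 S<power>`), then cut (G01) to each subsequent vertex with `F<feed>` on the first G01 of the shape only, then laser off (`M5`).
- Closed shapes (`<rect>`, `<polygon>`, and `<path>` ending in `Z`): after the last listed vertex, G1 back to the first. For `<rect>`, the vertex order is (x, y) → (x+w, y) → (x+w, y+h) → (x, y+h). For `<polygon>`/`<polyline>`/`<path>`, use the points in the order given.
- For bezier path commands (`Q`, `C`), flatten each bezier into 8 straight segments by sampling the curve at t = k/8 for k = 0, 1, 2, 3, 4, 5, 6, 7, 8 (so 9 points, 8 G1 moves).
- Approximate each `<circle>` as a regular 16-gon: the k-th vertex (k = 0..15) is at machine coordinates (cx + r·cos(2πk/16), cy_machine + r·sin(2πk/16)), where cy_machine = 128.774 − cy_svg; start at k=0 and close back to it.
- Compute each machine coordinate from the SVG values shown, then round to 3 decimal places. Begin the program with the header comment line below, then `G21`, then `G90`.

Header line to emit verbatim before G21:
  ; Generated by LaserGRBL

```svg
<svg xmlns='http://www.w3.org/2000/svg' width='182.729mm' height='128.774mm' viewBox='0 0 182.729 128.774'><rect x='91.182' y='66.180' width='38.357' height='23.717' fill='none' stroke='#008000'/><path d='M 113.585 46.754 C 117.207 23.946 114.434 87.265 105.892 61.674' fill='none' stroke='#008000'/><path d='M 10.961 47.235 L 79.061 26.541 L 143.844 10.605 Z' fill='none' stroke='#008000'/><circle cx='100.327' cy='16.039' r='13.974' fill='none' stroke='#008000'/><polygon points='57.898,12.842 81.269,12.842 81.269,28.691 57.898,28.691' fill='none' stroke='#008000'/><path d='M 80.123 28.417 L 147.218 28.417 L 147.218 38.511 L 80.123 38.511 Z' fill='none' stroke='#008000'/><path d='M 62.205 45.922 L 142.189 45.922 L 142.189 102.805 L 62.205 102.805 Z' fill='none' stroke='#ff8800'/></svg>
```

; Generated by LaserGRBL
G21
G90
G0 X91.182 Y62.594
M3 S581
G01 X129.539 Y62.594 F1587
G01 X129.539 Y38.877
G01 X91.182 Y38.877
G01 X91.182 Y62.594
M5
G0 X113.585 Y82.020
M3 S581
G01 X114.645 Y86.878 F1587
G01 X115.112 Y85.712
G01 X114.995 Y80.575
G01 X114.300 Y73.516
G01 X113.035 Y66.589
G01 X111.207 Y61.842
G01 X108.824 Y61.329
G01 X105.892 Y67.100
M5
G0 X10.961 Y81.539
M3 S581
G01 X79.061 Y102.233 F1587
G01 X143.844 Y118.169
G01 X10.961 Y81.539
M5
G0 X114.301 Y112.735
M3 S581
G01 X113.237 Y118.083 F1587
G01 X110.208 Y122.616
G01 X105.675 Y125.645
G01 X100.327 Y126.709
G01 X94.979 Y125.645
G01 X90.446 Y122.616
G01 X87.417 Y118.083
G01 X86.353 Y112.735
G01 X87.417 Y107.387
G01 X90.446 Y102.854
G01 X94.979 Y99.825
G01 X100.327 Y98.761
G01 X105.675 Y99.825
G01 X110.208 Y102.854
G01 X113.237 Y107.387
G01 X114.301 Y112.735
M5
G0 X57.898 Y115.932
M3 S581
G01 X81.269 Y115.932 F1587
G01 X81.269 Y100.083
G01 X57.898 Y100.083
G01 X57.898 Y115.932
M5
G0 X80.123 Y100.357
M3 S581
G01 X147.218 Y100.357 F1587
G01 X147.218 Y90.263
G01 X80.123 Y90.263
G01 X80.123 Y100.357
M5
G0 X62.205 Y82.852
M3 S288
G01 X142.189 Y82.852 F2723
G01 X142.189 Y25.969
G01 X62.205 Y25.969
G01 X62.205 Y82.852
M5

1 u = 1 mm; y_m = 128.774 − y.

[1] `<rect>` rectangle, #008000→score S581 F1587: (91.182,62.594) → (129.539,62.594) → (129.539,38.877) → (91.182,38.877) → (91.182,62.594) (closed)

[2] `<path>` cubic bezier, #008000→score S581 F1587: (113.585,82.020) → (114.645,86.878) → (115.112,85.712) → (114.995,80.575) → (114.300,73.516) → (113.035,66.589) → (111.207,61.842) → (108.824,61.329) → (105.892,67.100)

[3] `<path>` closed polygon, #008000→score S581 F1587: (10.961,81.539) → (79.061,102.233) → (143.844,118.169) → (10.961,81.539) (closed)

[4] `<circle>` circle, #008000→score S581 F1587: (114.301,112.735) → (113.237,118.083) → (110.208,122.616) → (105.675,125.645) → (100.327,126.709) → (94.979,125.645) → (90.446,122.616) → (87.417,118.083) → (86.353,112.735) → (87.417,107.387) → (90.446,102.854) → (94.979,99.825) → (100.327,98.761) → (105.675,99.825) → (110.208,102.854) → (113.237,107.387) → (114.301,112.735) (closed)

[5] `<polygon>` rectangle, #008000→score S581 F1587: (57.898,115.932) → (81.269,115.932) → (81.269,100.083) → (57.898,100.083) → (57.898,115.932) (closed)

[6] `<path>` rectangle, #008000→score S581 F1587: (80.123,100.357) → (147.218,100.357) → (147.218,90.263) → (80.123,90.263) → (80.123,100.357) (closed)

[7] `<path>` rectangle, #ff8800→engrave S288 F2723: (62.205,82.852) → (142.189,82.852) → (142.189,25.969) → (62.205,25.969) → (62.205,82.852) (closed)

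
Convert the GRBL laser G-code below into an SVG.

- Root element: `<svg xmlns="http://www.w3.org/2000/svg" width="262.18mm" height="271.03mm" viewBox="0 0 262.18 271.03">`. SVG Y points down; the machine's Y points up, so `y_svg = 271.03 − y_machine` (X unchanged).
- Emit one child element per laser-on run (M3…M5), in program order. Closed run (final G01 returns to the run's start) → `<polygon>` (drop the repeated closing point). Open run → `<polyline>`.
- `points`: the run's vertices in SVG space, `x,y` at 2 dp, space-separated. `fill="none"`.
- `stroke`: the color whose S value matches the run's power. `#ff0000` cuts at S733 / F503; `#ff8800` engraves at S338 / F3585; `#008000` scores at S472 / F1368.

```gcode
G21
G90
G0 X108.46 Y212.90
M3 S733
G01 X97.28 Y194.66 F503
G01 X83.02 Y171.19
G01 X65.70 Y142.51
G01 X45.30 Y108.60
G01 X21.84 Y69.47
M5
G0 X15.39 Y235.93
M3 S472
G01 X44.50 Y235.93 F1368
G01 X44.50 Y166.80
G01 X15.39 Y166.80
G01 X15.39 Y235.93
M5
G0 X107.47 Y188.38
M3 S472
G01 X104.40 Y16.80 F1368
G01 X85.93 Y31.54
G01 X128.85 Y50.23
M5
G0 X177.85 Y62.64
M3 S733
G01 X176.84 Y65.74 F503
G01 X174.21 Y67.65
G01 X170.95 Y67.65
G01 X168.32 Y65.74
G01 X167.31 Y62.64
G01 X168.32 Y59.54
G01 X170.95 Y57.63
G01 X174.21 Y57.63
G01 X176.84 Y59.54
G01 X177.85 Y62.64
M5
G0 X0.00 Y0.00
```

Machine Y-up, SVG Y-down with viewBox height 271.03, so y_svg = 271.03 − y_machine; X carries over.

Run 1: S733 ⇒ cut layer `#ff0000`. The run is open, so emit a `<polyline>` with points (Y-flipped): 108.46,58.13 97.28,76.37 83.02,99.84 65.70,128.52 45.30,162.43 21.84,201.56.

Run 2: S472 ⇒ score layer `#008000`. The run returns to its start, so emit a `<polygon>` with points (Y-flipped): 15.39,35.10 44.50,35.10 44.50,104.23 15.39,104.23.

Run 3: the run's S472 means `#008000` (score). The run is open, so emit a `<polyline>` with points (Y-flipped): 107.47,82.65 104.40,254.23 85.93,239.49 128.85,220.80.

Run 4: the run's S733 means `#ff0000` (cut). The run returns to its start, so emit a `<polygon>` with points (Y-flipped): 177.85,208.39 176.84,205.29 174.21,203.38 170.95,203.38 168.32,205.29 167.31,208.39 168.32,211.49 170.95,213.40 174.21,213.40 176.84,211.49.

<svg xmlns="http://www.w3.org/2000/svg" width="262.18mm" height="271.03mm" viewBox="0 0 262.18 271.03">
  <polyline points="108.46,58.13 97.28,76.37 83.02,99.84 65.70,128.52 45.30,162.43 21.84,201.56" fill="none" stroke="#ff0000"/>
  <polygon points="15.39,35.10 44.50,35.10 44.50,104.23 15.39,104.23" fill="none" stroke="#008000"/>
  <polyline points="107.47,82.65 104.40,254.23 85.93,239.49 128.85,220.80" fill="none" stroke="#008000"/>
  <polygon points="177.85,208.39 176.84,205.29 174.21,203.38 170.95,203.38 168.32,205.29 167.31,208.39 168.32,211.49 170.95,213.40 174.21,213.40 176.84,211.49" fill="none" stroke="#ff0000"/>
</svg>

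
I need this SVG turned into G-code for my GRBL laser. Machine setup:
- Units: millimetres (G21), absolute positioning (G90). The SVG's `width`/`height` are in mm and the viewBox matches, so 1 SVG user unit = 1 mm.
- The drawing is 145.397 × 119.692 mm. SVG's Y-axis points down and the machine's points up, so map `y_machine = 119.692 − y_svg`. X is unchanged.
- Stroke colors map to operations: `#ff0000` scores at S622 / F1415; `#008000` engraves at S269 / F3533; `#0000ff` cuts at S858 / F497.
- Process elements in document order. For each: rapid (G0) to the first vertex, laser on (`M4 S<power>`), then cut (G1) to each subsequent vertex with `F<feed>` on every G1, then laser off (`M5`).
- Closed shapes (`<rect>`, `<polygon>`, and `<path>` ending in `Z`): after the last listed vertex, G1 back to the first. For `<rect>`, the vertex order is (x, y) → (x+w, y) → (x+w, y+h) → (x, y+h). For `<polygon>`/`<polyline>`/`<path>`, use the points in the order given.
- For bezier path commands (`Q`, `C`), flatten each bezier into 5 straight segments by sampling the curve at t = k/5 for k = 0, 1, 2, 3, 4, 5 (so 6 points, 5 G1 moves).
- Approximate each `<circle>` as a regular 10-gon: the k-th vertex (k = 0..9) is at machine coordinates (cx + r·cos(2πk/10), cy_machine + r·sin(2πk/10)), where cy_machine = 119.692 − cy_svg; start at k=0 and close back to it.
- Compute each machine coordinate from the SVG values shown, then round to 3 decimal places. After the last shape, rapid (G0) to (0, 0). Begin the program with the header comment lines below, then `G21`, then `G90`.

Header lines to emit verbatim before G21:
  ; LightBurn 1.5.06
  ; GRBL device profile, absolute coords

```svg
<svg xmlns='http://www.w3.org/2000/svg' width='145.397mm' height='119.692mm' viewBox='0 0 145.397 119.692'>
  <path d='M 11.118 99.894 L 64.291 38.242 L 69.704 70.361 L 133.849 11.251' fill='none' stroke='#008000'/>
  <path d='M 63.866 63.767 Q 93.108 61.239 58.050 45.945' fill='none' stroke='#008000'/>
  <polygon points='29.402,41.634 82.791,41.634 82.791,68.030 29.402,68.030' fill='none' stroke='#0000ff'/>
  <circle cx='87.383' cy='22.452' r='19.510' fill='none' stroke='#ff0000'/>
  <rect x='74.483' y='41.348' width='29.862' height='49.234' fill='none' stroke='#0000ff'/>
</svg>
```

; LightBurn 1.5.06
; GRBL device profile, absolute coords
G21
G90
G0 X11.118 Y19.798
M4 S269
G1 X64.291 Y81.450 F3533
G1 X69.704 Y49.331 F3533
G1 X133.849 Y108.441 F3533
M5
G0 X63.866 Y55.925
M4 S269
G1 X72.991 Y57.447 F3533
G1 X76.972 Y59.990 F3533
G1 X75.808 Y63.554 F3533
G1 X69.501 Y68.140 F3533
G1 X58.050 Y73.747 F3533
M5
G0 X29.402 Y78.058
M4 S858
G1 X82.791 Y78.058 F497
G1 X82.791 Y51.662 F497
G1 X29.402 Y51.662 F497
G1 X29.402 Y78.058 F497
M5
G0 X106.893 Y97.240
M4 S622
G1 X103.167 Y108.708 F1415
G1 X93.412 Y115.795 F1415
G1 X81.354 Y115.795 F1415
G1 X71.599 Y108.708 F1415
G1 X67.873 Y97.240 F1415
G1 X71.599 Y85.772 F1415
G1 X81.354 Y78.685 F1415
G1 X93.412 Y78.685 F1415
G1 X103.167 Y85.772 F1415
G1 X106.893 Y97.240 F1415
M5
G0 X74.483 Y78.344
M4 S858
G1 X104.345 Y78.344 F497
G1 X104.345 Y29.110 F497
G1 X74.483 Y29.110 F497
G1 X74.483 Y78.344 F497
M5
G0 X0.000 Y0.000

Since the viewBox matches the mm dimensions, user units are millimetres directly. The only transform is the Y-flip y_m = 119.692 − y_svg.

Shape 1 is a open polyline drawn with `<path>`. Its stroke #008000 means engrave at S269, F3533. After flipping Y the toolpath is (11.118,19.798) → (64.291,81.450) → (69.704,49.331) → (133.849,108.441).

Shape 2 is a quadratic bezier drawn with `<path>`. Its stroke #008000 means engrave at S269, F3533. After flipping Y the toolpath is (63.866,55.925) → (72.991,57.447) → (76.972,59.990) → (75.808,63.554) → (69.501,68.140) → (58.050,73.747).

Shape 3 is a rectangle drawn with `<polygon>`. Its stroke #0000ff means cut at S858, F497. After flipping Y the toolpath is (29.402,78.058) → (82.791,78.058) → (82.791,51.662) → (29.402,51.662) → (29.402,78.058), returning to the start.

Shape 4 is a circle drawn with `<circle>`. Its stroke #ff0000 means score at S622, F1415. After flipping Y the toolpath is (106.893,97.240) → (103.167,108.708) → (93.412,115.795) → (81.354,115.795) → (71.599,108.708) → (67.873,97.240) → (71.599,85.772) → (81.354,78.685) → (93.412,78.685) → (103.167,85.772) → (106.893,97.240), returning to the start.

Shape 5 is a rectangle drawn with `<rect>`. Its stroke #0000ff means cut at S858, F497. After flipping Y the toolpath is (74.483,78.344) → (104.345,78.344) → (104.345,29.110) → (74.483,29.110) → (74.483,78.344), returning to the start.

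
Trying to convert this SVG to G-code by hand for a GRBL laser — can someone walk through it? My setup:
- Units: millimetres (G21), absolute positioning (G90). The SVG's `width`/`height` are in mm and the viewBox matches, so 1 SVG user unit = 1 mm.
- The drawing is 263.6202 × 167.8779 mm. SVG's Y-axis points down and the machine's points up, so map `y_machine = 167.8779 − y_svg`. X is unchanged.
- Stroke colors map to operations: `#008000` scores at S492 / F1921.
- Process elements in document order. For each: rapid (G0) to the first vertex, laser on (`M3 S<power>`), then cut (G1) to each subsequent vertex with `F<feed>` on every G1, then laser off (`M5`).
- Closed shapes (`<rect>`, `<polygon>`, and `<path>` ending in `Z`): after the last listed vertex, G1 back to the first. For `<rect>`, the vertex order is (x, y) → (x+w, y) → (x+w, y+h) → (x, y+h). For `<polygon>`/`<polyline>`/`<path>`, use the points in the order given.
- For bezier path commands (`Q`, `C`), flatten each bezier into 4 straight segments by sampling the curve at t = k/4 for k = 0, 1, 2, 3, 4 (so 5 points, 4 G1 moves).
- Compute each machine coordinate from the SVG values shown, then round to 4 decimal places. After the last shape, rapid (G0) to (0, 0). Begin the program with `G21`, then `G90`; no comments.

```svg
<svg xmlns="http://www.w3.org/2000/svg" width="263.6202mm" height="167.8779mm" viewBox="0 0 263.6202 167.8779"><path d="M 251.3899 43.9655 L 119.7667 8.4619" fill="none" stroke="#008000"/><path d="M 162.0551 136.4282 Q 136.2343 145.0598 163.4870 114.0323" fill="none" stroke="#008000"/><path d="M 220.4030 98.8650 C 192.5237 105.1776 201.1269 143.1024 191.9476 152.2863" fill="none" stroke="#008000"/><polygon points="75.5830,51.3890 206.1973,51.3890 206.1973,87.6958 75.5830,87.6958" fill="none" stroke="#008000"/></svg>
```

1 u = 1 mm; y_m = 167.8779 − y.

[1] `<path>` line segment, #008000→score S492 F1921: (251.3899,123.9124) → (119.7667,159.4160)

[2] `<path>` quadratic bezier, #008000→score S492 F1921: (162.0551,31.4497) → (152.4618,29.6126) → (149.5027,32.7329) → (153.1777,40.8105) → (163.4870,53.8456)

[3] `<path>` cubic bezier, #008000→score S492 F1921: (220.4030,69.0129) → (205.4861,59.2942) → (199.1628,43.3790) → (196.3457,26.9254) → (191.9476,15.5916)

[4] `<polygon>` rectangle, #008000→score S492 F1921: (75.5830,116.4889) → (206.1973,116.4889) → (206.1973,80.1821) → (75.5830,80.1821) → (75.5830,116.4889) (closed)

G21
G90
G0 X251.3899 Y123.9124
M3 S492
G1 X119.7667 Y159.4160 F1921
M5
G0 X162.0551 Y31.4497
M3 S492
G1 X152.4618 Y29.6126 F1921
G1 X149.5027 Y32.7329 F1921
G1 X153.1777 Y40.8105 F1921
G1 X163.4870 Y53.8456 F1921
M5
G0 X220.4030 Y69.0129
M3 S492
G1 X205.4861 Y59.2942 F1921
G1 X199.1628 Y43.3790 F1921
G1 X196.3457 Y26.9254 F1921
G1 X191.9476 Y15.5916 F1921
M5
G0 X75.5830 Y116.4889
M3 S492
G1 X206.1973 Y116.4889 F1921
G1 X206.1973 Y80.1821 F1921
G1 X75.5830 Y80.1821 F1921
G1 X75.5830 Y116.4889 F1921
M5
G0 X0.0000 Y0.0000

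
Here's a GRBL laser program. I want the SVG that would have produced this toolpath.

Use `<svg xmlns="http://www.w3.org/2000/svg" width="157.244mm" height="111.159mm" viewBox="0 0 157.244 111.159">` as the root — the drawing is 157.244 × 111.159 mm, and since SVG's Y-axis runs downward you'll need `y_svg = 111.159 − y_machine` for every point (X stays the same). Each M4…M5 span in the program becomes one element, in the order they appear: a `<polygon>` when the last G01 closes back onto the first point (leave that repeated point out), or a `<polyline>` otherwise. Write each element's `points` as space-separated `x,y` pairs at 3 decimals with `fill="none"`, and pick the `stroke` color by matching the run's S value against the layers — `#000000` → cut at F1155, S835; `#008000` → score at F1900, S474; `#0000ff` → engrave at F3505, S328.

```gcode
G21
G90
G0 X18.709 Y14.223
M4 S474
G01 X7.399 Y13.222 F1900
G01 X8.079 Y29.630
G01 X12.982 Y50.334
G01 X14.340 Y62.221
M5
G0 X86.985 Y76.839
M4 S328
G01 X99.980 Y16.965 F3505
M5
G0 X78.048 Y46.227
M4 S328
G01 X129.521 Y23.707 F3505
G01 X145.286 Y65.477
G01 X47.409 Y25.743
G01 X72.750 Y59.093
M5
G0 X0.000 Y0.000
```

Each laser-on run becomes one SVG element. Flip Y back into SVG space with y_svg = 111.159 − y_machine.

Run 1: power S474 maps to stroke `#008000` (score). The run is open, so emit a `<polyline>` with points (Y-flipped): 18.709,96.936 7.399,97.937 8.079,81.529 12.982,60.825 14.340,48.938.

Run 2: the run's S328 means `#0000ff` (engrave). The run is open, so emit a `<polyline>` with points (Y-flipped): 86.985,34.320 99.980,94.194.

Run 3: the run's S328 means `#0000ff` (engrave). The run is open, so emit a `<polyline>` with points (Y-flipped): 78.048,64.932 129.521,87.452 145.286,45.682 47.409,85.416 72.750,52.066.

<svg xmlns="http://www.w3.org/2000/svg" width="157.244mm" height="111.159mm" viewBox="0 0 157.244 111.159">
  <polyline points="18.709,96.936 7.399,97.937 8.079,81.529 12.982,60.825 14.340,48.938" fill="none" stroke="#008000"/>
  <polyline points="86.985,34.320 99.980,94.194" fill="none" stroke="#0000ff"/>
  <polyline points="78.048,64.932 129.521,87.452 145.286,45.682 47.409,85.416 72.750,52.066" fill="none" stroke="#0000ff"/>
</svg>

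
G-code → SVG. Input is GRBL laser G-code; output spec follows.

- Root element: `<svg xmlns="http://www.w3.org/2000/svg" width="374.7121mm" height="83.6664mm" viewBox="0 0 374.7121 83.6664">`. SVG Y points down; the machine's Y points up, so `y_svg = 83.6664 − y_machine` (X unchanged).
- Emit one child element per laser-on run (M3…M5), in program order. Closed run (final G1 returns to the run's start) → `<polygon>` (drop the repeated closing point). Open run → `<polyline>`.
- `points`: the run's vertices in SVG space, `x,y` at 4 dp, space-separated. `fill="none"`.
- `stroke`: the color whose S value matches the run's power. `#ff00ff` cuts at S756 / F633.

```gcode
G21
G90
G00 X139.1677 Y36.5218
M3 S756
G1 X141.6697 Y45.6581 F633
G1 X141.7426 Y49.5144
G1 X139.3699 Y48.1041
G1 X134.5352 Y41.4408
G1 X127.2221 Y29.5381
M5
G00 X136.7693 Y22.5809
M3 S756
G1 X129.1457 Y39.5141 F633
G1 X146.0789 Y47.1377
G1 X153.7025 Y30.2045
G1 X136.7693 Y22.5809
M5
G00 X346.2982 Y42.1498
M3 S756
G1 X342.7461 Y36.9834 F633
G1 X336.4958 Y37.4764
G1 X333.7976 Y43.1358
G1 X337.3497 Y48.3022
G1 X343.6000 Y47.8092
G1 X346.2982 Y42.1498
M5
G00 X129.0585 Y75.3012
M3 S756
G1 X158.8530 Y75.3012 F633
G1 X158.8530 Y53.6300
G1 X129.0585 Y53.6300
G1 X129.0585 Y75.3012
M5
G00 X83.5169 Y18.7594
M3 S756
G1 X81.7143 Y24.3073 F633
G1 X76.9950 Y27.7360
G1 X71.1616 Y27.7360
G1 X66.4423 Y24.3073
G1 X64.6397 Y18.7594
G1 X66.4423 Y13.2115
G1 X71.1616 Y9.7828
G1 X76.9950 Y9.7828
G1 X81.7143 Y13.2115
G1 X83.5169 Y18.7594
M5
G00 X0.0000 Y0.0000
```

<svg xmlns="http://www.w3.org/2000/svg" width="374.7121mm" height="83.6664mm" viewBox="0 0 374.7121 83.6664">
  <polyline points="139.1677,47.1446 141.6697,38.0083 141.7426,34.1520 139.3699,35.5623 134.5352,42.2256 127.2221,54.1283" fill="none" stroke="#ff00ff"/>
  <polygon points="136.7693,61.0855 129.1457,44.1523 146.0789,36.5287 153.7025,53.4619" fill="none" stroke="#ff00ff"/>
  <polygon points="346.2982,41.5166 342.7461,46.6830 336.4958,46.1900 333.7976,40.5306 337.3497,35.3642 343.6000,35.8572" fill="none" stroke="#ff00ff"/>
  <polygon points="129.0585,8.3652 158.8530,8.3652 158.8530,30.0364 129.0585,30.0364" fill="none" stroke="#ff00ff"/>
  <polygon points="83.5169,64.9070 81.7143,59.3591 76.9950,55.9304 71.1616,55.9304 66.4423,59.3591 64.6397,64.9070 66.4423,70.4549 71.1616,73.8836 76.9950,73.8836 81.7143,70.4549" fill="none" stroke="#ff00ff"/>
</svg>

y_svg = 83.6664 − y_m. Every run uses S756, so all elements get stroke `#ff00ff` (cut).

[1] open run; points: 139.1677,47.1446 141.6697,38.0083 141.7426,34.1520 139.3699,35.5623 134.5352,42.2256 127.2221,54.1283

[2] closed run; points: 136.7693,61.0855 129.1457,44.1523 146.0789,36.5287 153.7025,53.4619

[3] closed run; points: 346.2982,41.5166 342.7461,46.6830 336.4958,46.1900 333.7976,40.5306 337.3497,35.3642 343.6000,35.8572

[4] closed run; points: 129.0585,8.3652 158.8530,8.3652 158.8530,30.0364 129.0585,30.0364

[5] closed run; points: 83.5169,64.9070 81.7143,59.3591 76.9950,55.9304 71.1616,55.9304 66.4423,59.3591 64.6397,64.9070 66.4423,70.4549 71.1616,73.8836 76.9950,73.8836 81.7143,70.4549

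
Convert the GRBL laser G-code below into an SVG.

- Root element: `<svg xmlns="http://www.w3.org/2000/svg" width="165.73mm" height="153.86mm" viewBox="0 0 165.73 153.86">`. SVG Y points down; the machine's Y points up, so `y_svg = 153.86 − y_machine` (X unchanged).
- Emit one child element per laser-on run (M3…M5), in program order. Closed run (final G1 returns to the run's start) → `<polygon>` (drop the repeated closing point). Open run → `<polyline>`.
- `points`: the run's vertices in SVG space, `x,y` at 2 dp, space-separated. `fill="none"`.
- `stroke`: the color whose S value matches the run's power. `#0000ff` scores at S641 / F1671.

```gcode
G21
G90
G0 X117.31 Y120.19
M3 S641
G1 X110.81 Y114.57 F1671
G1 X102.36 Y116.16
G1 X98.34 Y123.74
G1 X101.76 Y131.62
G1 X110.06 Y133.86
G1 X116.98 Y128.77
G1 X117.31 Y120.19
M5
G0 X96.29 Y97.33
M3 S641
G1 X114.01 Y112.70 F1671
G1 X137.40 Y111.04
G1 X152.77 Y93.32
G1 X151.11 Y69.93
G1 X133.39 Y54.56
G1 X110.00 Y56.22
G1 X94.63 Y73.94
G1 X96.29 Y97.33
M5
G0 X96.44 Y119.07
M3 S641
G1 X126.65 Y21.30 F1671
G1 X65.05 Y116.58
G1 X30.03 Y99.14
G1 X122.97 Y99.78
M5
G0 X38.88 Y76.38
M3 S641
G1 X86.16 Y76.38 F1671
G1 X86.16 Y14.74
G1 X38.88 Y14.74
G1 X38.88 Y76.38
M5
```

y_svg = 153.86 − y_m. Every run uses S641, so all elements get stroke `#0000ff` (score).

[1] closed run; points: 117.31,33.67 110.81,39.29 102.36,37.70 98.34,30.12 101.76,22.24 110.06,20.00 116.98,25.09

[2] closed run; points: 96.29,56.53 114.01,41.16 137.40,42.82 152.77,60.54 151.11,83.93 133.39,99.30 110.00,97.64 94.63,79.92

[3] open run; points: 96.44,34.79 126.65,132.56 65.05,37.28 30.03,54.72 122.97,54.08

[4] closed run; points: 38.88,77.48 86.16,77.48 86.16,139.12 38.88,139.12

<svg xmlns="http://www.w3.org/2000/svg" width="165.73mm" height="153.86mm" viewBox="0 0 165.73 153.86">
  <polygon points="117.31,33.67 110.81,39.29 102.36,37.70 98.34,30.12 101.76,22.24 110.06,20.00 116.98,25.09" fill="none" stroke="#0000ff"/>
  <polygon points="96.29,56.53 114.01,41.16 137.40,42.82 152.77,60.54 151.11,83.93 133.39,99.30 110.00,97.64 94.63,79.92" fill="none" stroke="#0000ff"/>
  <polyline points="96.44,34.79 126.65,132.56 65.05,37.28 30.03,54.72 122.97,54.08" fill="none" stroke="#0000ff"/>
  <polygon points="38.88,77.48 86.16,77.48 86.16,139.12 38.88,139.12" fill="none" stroke="#0000ff"/>
</svg>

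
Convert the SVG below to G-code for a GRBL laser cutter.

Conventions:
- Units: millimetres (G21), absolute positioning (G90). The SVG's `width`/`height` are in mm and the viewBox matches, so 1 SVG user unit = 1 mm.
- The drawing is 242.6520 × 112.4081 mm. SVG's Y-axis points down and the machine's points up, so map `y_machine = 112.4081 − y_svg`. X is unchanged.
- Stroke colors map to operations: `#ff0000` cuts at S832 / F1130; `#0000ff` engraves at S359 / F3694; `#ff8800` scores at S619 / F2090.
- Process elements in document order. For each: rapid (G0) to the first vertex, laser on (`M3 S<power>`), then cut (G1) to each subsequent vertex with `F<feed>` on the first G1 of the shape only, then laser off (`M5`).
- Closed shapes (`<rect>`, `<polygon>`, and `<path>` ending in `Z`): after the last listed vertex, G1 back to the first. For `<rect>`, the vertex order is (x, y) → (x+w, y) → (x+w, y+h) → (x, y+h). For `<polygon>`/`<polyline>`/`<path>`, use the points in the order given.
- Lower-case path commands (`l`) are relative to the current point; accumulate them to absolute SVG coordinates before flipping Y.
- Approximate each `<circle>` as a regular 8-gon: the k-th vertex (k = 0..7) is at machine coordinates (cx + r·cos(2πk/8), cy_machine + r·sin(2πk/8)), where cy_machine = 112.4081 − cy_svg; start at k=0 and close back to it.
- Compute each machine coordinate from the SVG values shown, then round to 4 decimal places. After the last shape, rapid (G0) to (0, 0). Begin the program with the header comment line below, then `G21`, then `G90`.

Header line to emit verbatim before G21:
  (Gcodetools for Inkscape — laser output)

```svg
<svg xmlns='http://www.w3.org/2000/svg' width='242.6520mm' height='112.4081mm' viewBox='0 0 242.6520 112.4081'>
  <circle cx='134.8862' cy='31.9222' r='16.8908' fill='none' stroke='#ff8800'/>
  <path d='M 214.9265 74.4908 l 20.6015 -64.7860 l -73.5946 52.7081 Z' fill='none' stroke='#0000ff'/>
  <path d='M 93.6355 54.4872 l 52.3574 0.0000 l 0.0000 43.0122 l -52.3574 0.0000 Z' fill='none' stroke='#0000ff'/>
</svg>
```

(Gcodetools for Inkscape — laser output)
G21
G90
G0 X151.7770 Y80.4859
M3 S619
G1 X146.8298 Y92.4295 F2090
G1 X134.8862 Y97.3767
G1 X122.9426 Y92.4295
G1 X117.9954 Y80.4859
G1 X122.9426 Y68.5423
G1 X134.8862 Y63.5951
G1 X146.8298 Y68.5423
G1 X151.7770 Y80.4859
M5
G0 X214.9265 Y37.9173
M3 S359
G1 X235.5280 Y102.7033 F3694
G1 X161.9334 Y49.9952
G1 X214.9265 Y37.9173
M5
G0 X93.6355 Y57.9209
M3 S359
G1 X145.9929 Y57.9209 F3694
G1 X145.9929 Y14.9087
G1 X93.6355 Y14.9087
G1 X93.6355 Y57.9209
M5
G0 X0.0000 Y0.0000

Since the viewBox matches the mm dimensions, user units are millimetres directly. The only transform is the Y-flip y_m = 112.4081 − y_svg.

Shape 1 is a circle drawn with `<circle>`. Its stroke #ff8800 means score at S619, F2090. After flipping Y the toolpath is (151.7770,80.4859) → (146.8298,92.4295) → (134.8862,97.3767) → (122.9426,92.4295) → (117.9954,80.4859) → (122.9426,68.5423) → (134.8862,63.5951) → (146.8298,68.5423) → (151.7770,80.4859), returning to the start.

Shape 2 is a closed polygon drawn with `<path>`. Its stroke #0000ff means engrave at S359, F3694. After flipping Y the toolpath is (214.9265,37.9173) → (235.5280,102.7033) → (161.9334,49.9952) → (214.9265,37.9173), returning to the start.

Shape 3 is a rectangle drawn with `<path>`. Its stroke #0000ff means engrave at S359, F3694. After flipping Y the toolpath is (93.6355,57.9209) → (145.9929,57.9209) → (145.9929,14.9087) → (93.6355,14.9087) → (93.6355,57.9209), returning to the start.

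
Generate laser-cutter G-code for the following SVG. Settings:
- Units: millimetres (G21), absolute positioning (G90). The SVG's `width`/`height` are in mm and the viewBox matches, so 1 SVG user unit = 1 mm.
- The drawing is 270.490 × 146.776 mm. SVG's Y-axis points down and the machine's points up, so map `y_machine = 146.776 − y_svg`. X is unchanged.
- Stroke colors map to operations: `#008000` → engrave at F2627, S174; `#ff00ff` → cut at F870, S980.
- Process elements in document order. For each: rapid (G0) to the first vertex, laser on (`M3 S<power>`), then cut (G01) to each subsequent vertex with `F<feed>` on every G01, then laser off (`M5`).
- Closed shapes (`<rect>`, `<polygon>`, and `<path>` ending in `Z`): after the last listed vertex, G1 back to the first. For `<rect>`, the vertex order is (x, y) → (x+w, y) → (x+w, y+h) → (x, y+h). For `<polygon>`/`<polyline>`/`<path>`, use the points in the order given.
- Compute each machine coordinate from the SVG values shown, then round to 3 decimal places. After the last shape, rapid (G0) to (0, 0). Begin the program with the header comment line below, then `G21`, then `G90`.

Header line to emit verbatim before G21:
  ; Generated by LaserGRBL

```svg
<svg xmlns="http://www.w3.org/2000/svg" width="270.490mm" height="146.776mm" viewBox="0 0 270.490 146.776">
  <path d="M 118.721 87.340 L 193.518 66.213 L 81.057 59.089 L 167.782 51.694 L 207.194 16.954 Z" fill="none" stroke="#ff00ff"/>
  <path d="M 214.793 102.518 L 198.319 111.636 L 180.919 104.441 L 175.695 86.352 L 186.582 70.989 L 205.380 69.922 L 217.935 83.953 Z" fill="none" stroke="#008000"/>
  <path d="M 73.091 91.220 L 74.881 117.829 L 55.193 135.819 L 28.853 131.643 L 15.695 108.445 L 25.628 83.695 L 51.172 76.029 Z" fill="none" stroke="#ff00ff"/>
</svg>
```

1 u = 1 mm; y_m = 146.776 − y.

[1] `<path>` closed polygon, #ff00ff→cut S980 F870: (118.721,59.436) → (193.518,80.563) → (81.057,87.687) → (167.782,95.082) → (207.194,129.822) → (118.721,59.436) (closed)

[2] `<path>` regular polygon, #008000→engrave S174 F2627: (214.793,44.258) → (198.319,35.140) → (180.919,42.335) → (175.695,60.424) → (186.582,75.787) → (205.380,76.854) → (217.935,62.823) → (214.793,44.258) (closed)

[3] `<path>` regular polygon, #ff00ff→cut S980 F870: (73.091,55.556) → (74.881,28.947) → (55.193,10.957) → (28.853,15.133) → (15.695,38.331) → (25.628,63.081) → (51.172,70.747) → (73.091,55.556) (closed)

; Generated by LaserGRBL
G21
G90
G0 X118.721 Y59.436
M3 S980
G01 X193.518 Y80.563 F870
G01 X81.057 Y87.687 F870
G01 X167.782 Y95.082 F870
G01 X207.194 Y129.822 F870
G01 X118.721 Y59.436 F870
M5
G0 X214.793 Y44.258
M3 S174
G01 X198.319 Y35.140 F2627
G01 X180.919 Y42.335 F2627
G01 X175.695 Y60.424 F2627
G01 X186.582 Y75.787 F2627
G01 X205.380 Y76.854 F2627
G01 X217.935 Y62.823 F2627
G01 X214.793 Y44.258 F2627
M5
G0 X73.091 Y55.556
M3 S980
G01 X74.881 Y28.947 F870
G01 X55.193 Y10.957 F870
G01 X28.853 Y15.133 F870
G01 X15.695 Y38.331 F870
G01 X25.628 Y63.081 F870
G01 X51.172 Y70.747 F870
G01 X73.091 Y55.556 F870
M5
G0 X0.000 Y0.000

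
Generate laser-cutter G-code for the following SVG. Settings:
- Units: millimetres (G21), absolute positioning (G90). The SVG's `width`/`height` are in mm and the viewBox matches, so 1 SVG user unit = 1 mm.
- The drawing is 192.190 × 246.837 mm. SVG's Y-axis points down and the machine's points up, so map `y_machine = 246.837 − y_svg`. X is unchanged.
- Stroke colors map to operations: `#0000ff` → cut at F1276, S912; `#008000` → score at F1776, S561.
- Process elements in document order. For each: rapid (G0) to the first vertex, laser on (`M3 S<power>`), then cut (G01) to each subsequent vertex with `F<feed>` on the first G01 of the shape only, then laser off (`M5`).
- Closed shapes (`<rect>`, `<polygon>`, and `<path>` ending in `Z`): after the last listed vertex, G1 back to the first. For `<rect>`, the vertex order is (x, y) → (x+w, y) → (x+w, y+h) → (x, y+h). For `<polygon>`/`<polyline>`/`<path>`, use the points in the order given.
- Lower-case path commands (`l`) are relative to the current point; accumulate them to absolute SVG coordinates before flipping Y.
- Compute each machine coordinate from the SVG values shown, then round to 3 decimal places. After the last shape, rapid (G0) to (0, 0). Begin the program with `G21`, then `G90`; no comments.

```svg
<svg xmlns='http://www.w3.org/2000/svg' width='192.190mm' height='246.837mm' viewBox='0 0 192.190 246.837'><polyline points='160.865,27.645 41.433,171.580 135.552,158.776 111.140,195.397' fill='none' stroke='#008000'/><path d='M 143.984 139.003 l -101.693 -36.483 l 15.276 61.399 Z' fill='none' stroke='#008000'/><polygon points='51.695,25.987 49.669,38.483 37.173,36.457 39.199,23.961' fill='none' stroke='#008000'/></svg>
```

1 u = 1 mm; y_m = 246.837 − y.

[1] `<polyline>` open polyline, #008000→score S561 F1776: (160.865,219.192) → (41.433,75.257) → (135.552,88.061) → (111.140,51.440)

[2] `<path>` closed polygon, #008000→score S561 F1776: (143.984,107.834) → (42.291,144.317) → (57.567,82.918) → (143.984,107.834) (closed)

[3] `<polygon>` regular polygon, #008000→score S561 F1776: (51.695,220.850) → (49.669,208.354) → (37.173,210.380) → (39.199,222.876) → (51.695,220.850) (closed)

G21
G90
G0 X160.865 Y219.192
M3 S561
G01 X41.433 Y75.257 F1776
G01 X135.552 Y88.061
G01 X111.140 Y51.440
M5
G0 X143.984 Y107.834
M3 S561
G01 X42.291 Y144.317 F1776
G01 X57.567 Y82.918
G01 X143.984 Y107.834
M5
G0 X51.695 Y220.850
M3 S561
G01 X49.669 Y208.354 F1776
G01 X37.173 Y210.380
G01 X39.199 Y222.876
G01 X51.695 Y220.850
M5
G0 X0.000 Y0.000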